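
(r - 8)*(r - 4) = r^2 - 12*r + 32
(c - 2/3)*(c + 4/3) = c^2 + 2*c/3 - 8/9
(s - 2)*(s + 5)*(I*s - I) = I*s^3 + 2*I*s^2 - 13*I*s + 10*I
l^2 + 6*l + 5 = (l + 1)*(l + 5)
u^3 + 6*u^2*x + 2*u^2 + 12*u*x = u*(u + 2)*(u + 6*x)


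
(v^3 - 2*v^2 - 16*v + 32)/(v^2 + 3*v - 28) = (v^2 + 2*v - 8)/(v + 7)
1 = 1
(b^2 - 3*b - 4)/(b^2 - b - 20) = (-b^2 + 3*b + 4)/(-b^2 + b + 20)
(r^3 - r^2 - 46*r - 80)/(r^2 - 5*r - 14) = (r^2 - 3*r - 40)/(r - 7)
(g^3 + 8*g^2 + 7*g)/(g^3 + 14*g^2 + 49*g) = (g + 1)/(g + 7)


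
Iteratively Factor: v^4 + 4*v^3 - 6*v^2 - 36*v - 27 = (v + 1)*(v^3 + 3*v^2 - 9*v - 27) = (v + 1)*(v + 3)*(v^2 - 9) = (v + 1)*(v + 3)^2*(v - 3)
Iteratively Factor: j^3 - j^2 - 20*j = (j - 5)*(j^2 + 4*j) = j*(j - 5)*(j + 4)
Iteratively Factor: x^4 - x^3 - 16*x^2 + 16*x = (x - 4)*(x^3 + 3*x^2 - 4*x) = (x - 4)*(x + 4)*(x^2 - x) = x*(x - 4)*(x + 4)*(x - 1)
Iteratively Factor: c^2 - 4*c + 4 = (c - 2)*(c - 2)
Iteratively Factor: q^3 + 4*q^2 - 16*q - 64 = (q - 4)*(q^2 + 8*q + 16) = (q - 4)*(q + 4)*(q + 4)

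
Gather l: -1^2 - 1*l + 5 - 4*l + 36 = 40 - 5*l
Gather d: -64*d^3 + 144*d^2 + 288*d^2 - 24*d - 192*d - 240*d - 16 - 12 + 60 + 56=-64*d^3 + 432*d^2 - 456*d + 88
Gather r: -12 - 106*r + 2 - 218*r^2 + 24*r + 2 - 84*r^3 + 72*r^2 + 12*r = -84*r^3 - 146*r^2 - 70*r - 8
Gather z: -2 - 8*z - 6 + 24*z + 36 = 16*z + 28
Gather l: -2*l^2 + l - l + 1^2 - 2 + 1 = -2*l^2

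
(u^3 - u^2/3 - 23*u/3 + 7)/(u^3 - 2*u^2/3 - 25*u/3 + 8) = (3*u - 7)/(3*u - 8)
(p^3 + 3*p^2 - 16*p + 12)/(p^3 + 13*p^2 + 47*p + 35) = (p^3 + 3*p^2 - 16*p + 12)/(p^3 + 13*p^2 + 47*p + 35)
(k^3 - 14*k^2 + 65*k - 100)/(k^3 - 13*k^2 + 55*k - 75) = (k - 4)/(k - 3)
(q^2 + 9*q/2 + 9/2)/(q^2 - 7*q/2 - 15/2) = (q + 3)/(q - 5)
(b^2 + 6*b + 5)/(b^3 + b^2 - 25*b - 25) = 1/(b - 5)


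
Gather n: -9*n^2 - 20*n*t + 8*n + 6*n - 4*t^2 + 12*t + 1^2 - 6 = -9*n^2 + n*(14 - 20*t) - 4*t^2 + 12*t - 5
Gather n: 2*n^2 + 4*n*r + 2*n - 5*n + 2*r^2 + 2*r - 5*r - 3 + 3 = 2*n^2 + n*(4*r - 3) + 2*r^2 - 3*r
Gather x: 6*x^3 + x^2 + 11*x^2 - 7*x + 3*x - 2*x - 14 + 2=6*x^3 + 12*x^2 - 6*x - 12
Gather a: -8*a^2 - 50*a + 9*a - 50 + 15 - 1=-8*a^2 - 41*a - 36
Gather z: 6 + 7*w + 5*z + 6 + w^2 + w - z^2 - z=w^2 + 8*w - z^2 + 4*z + 12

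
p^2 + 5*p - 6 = (p - 1)*(p + 6)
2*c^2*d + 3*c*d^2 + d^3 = d*(c + d)*(2*c + d)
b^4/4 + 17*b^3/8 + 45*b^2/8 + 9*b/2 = b*(b/4 + 1)*(b + 3/2)*(b + 3)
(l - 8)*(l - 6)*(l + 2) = l^3 - 12*l^2 + 20*l + 96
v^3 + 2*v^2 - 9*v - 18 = (v - 3)*(v + 2)*(v + 3)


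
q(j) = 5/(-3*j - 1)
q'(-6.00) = 0.05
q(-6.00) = 0.29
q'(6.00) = 0.04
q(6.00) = -0.26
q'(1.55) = 0.47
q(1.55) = -0.88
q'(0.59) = 1.95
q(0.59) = -1.81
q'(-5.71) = 0.06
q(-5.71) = 0.31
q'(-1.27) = 1.90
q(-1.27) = 1.78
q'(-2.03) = 0.58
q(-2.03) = 0.98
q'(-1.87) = 0.71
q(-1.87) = 1.08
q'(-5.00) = 0.08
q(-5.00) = 0.36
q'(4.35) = 0.08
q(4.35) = -0.36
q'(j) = 15/(-3*j - 1)^2 = 15/(3*j + 1)^2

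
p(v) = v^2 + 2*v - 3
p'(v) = 2*v + 2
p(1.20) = 0.84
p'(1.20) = 4.40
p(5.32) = 35.94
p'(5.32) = 12.64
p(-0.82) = -3.97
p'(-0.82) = 0.36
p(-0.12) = -3.23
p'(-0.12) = 1.76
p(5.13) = 33.58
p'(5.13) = 12.26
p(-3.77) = 3.67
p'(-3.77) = -5.54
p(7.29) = 64.72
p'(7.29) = 16.58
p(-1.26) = -3.93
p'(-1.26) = -0.52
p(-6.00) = 21.00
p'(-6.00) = -10.00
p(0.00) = -3.00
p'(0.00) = 2.00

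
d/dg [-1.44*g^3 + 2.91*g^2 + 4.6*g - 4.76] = -4.32*g^2 + 5.82*g + 4.6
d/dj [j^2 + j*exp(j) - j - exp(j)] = j*exp(j) + 2*j - 1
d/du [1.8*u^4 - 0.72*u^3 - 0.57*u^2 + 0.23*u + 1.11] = 7.2*u^3 - 2.16*u^2 - 1.14*u + 0.23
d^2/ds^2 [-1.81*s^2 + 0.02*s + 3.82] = -3.62000000000000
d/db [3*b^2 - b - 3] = 6*b - 1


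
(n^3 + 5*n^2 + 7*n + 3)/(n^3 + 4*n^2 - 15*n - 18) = (n^2 + 4*n + 3)/(n^2 + 3*n - 18)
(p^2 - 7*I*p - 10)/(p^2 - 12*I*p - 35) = (p - 2*I)/(p - 7*I)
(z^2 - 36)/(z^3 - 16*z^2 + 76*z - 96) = (z + 6)/(z^2 - 10*z + 16)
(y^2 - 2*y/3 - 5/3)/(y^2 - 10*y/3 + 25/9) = 3*(y + 1)/(3*y - 5)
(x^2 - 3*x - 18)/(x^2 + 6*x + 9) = (x - 6)/(x + 3)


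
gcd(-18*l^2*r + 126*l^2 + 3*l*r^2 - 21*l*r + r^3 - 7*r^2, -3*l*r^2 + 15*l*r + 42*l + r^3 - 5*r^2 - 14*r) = -3*l*r + 21*l + r^2 - 7*r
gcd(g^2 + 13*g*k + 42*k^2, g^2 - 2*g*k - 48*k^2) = g + 6*k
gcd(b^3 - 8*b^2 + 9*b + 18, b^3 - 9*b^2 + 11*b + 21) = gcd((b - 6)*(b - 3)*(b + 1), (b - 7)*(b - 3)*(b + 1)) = b^2 - 2*b - 3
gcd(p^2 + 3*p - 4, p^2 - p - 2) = 1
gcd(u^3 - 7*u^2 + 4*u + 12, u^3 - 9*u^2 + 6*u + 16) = u^2 - u - 2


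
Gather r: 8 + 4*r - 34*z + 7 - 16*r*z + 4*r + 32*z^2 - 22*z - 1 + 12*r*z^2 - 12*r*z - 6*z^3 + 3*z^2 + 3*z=r*(12*z^2 - 28*z + 8) - 6*z^3 + 35*z^2 - 53*z + 14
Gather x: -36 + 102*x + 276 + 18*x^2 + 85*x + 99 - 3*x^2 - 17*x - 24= 15*x^2 + 170*x + 315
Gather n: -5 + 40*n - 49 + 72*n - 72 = 112*n - 126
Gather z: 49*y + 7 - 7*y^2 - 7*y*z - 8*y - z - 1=-7*y^2 + 41*y + z*(-7*y - 1) + 6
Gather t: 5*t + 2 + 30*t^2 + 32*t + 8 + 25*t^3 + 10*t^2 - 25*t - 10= 25*t^3 + 40*t^2 + 12*t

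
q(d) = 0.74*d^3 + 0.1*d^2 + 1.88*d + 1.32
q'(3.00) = 22.46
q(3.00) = 27.84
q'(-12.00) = 319.16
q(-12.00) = -1285.56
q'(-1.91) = 9.60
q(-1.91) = -7.06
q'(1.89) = 10.19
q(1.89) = 10.23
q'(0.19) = 2.00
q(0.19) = 1.69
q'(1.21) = 5.37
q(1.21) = 5.05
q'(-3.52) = 28.68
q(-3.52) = -36.33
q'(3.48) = 29.46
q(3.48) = 40.26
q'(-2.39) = 14.08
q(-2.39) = -12.70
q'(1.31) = 5.95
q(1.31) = 5.62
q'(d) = 2.22*d^2 + 0.2*d + 1.88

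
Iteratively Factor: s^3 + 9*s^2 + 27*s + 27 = (s + 3)*(s^2 + 6*s + 9) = (s + 3)^2*(s + 3)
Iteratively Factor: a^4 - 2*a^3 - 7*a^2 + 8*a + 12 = (a - 3)*(a^3 + a^2 - 4*a - 4) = (a - 3)*(a + 2)*(a^2 - a - 2) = (a - 3)*(a - 2)*(a + 2)*(a + 1)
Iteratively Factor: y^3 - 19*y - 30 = (y + 2)*(y^2 - 2*y - 15) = (y + 2)*(y + 3)*(y - 5)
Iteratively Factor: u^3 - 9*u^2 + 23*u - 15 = (u - 1)*(u^2 - 8*u + 15) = (u - 5)*(u - 1)*(u - 3)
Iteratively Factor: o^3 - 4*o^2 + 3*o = (o)*(o^2 - 4*o + 3) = o*(o - 1)*(o - 3)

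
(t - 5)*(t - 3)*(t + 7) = t^3 - t^2 - 41*t + 105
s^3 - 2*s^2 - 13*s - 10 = (s - 5)*(s + 1)*(s + 2)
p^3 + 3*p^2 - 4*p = p*(p - 1)*(p + 4)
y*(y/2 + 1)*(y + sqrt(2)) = y^3/2 + sqrt(2)*y^2/2 + y^2 + sqrt(2)*y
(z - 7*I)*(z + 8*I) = z^2 + I*z + 56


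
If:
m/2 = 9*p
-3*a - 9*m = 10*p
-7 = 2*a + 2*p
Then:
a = -602/169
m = 189/169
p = 21/338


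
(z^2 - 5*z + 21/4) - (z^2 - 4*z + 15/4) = 3/2 - z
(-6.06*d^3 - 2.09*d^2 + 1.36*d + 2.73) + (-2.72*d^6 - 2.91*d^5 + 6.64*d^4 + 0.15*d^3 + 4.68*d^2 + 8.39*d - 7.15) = -2.72*d^6 - 2.91*d^5 + 6.64*d^4 - 5.91*d^3 + 2.59*d^2 + 9.75*d - 4.42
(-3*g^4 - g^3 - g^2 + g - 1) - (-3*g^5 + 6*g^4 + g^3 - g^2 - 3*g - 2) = 3*g^5 - 9*g^4 - 2*g^3 + 4*g + 1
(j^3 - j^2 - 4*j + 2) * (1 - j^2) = -j^5 + j^4 + 5*j^3 - 3*j^2 - 4*j + 2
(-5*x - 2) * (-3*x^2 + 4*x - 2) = 15*x^3 - 14*x^2 + 2*x + 4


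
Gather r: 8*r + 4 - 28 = 8*r - 24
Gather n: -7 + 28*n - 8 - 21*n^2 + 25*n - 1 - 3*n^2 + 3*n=-24*n^2 + 56*n - 16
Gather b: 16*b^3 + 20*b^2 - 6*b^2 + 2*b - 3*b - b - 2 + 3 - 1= 16*b^3 + 14*b^2 - 2*b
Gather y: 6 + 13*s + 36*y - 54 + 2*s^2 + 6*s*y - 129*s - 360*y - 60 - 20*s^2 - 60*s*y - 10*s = -18*s^2 - 126*s + y*(-54*s - 324) - 108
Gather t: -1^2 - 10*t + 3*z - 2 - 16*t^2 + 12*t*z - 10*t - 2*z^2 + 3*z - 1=-16*t^2 + t*(12*z - 20) - 2*z^2 + 6*z - 4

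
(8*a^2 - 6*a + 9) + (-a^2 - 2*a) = 7*a^2 - 8*a + 9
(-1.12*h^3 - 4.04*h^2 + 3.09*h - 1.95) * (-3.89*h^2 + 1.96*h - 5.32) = 4.3568*h^5 + 13.5204*h^4 - 13.9801*h^3 + 35.1347*h^2 - 20.2608*h + 10.374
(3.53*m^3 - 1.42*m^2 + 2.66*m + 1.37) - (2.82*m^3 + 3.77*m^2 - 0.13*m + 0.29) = 0.71*m^3 - 5.19*m^2 + 2.79*m + 1.08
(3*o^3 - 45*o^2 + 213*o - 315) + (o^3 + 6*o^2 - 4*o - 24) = 4*o^3 - 39*o^2 + 209*o - 339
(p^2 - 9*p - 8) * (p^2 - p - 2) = p^4 - 10*p^3 - p^2 + 26*p + 16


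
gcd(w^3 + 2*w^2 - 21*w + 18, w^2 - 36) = w + 6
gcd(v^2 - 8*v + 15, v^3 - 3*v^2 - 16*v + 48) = v - 3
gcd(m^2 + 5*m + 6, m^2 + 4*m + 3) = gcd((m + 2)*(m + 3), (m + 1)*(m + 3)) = m + 3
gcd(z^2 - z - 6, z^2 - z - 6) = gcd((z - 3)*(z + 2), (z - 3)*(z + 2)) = z^2 - z - 6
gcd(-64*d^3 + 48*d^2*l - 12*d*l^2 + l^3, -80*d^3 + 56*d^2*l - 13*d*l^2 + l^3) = 16*d^2 - 8*d*l + l^2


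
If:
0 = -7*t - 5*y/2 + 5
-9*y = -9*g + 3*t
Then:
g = 37*y/42 + 5/21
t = 5/7 - 5*y/14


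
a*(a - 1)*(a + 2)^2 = a^4 + 3*a^3 - 4*a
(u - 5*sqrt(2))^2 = u^2 - 10*sqrt(2)*u + 50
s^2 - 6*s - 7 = (s - 7)*(s + 1)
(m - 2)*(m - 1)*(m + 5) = m^3 + 2*m^2 - 13*m + 10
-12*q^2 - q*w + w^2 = (-4*q + w)*(3*q + w)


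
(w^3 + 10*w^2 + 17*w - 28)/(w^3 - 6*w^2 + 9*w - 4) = (w^2 + 11*w + 28)/(w^2 - 5*w + 4)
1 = 1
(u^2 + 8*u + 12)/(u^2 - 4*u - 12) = (u + 6)/(u - 6)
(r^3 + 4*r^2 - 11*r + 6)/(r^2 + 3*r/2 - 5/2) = 2*(r^2 + 5*r - 6)/(2*r + 5)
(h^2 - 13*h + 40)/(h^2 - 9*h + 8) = (h - 5)/(h - 1)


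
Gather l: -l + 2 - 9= -l - 7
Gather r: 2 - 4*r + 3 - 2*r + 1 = 6 - 6*r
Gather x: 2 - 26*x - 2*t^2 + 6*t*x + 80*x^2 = -2*t^2 + 80*x^2 + x*(6*t - 26) + 2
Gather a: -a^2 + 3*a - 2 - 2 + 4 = -a^2 + 3*a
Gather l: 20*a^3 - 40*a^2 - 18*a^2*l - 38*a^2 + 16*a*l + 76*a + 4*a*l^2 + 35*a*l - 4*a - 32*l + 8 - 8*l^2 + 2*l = 20*a^3 - 78*a^2 + 72*a + l^2*(4*a - 8) + l*(-18*a^2 + 51*a - 30) + 8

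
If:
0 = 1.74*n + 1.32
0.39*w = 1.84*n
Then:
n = -0.76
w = -3.58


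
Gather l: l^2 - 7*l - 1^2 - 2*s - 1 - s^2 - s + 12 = l^2 - 7*l - s^2 - 3*s + 10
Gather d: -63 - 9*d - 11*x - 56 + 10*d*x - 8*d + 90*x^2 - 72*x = d*(10*x - 17) + 90*x^2 - 83*x - 119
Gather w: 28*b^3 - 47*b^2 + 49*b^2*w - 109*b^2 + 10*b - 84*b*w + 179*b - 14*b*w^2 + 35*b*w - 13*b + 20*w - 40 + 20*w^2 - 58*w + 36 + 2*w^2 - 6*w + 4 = 28*b^3 - 156*b^2 + 176*b + w^2*(22 - 14*b) + w*(49*b^2 - 49*b - 44)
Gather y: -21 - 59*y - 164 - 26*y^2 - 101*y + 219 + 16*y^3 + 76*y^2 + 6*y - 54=16*y^3 + 50*y^2 - 154*y - 20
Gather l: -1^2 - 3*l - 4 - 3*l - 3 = -6*l - 8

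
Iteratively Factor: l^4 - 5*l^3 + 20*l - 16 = (l - 4)*(l^3 - l^2 - 4*l + 4) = (l - 4)*(l - 1)*(l^2 - 4) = (l - 4)*(l - 1)*(l + 2)*(l - 2)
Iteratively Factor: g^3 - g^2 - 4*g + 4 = (g - 1)*(g^2 - 4) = (g - 1)*(g + 2)*(g - 2)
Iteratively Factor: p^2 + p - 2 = (p - 1)*(p + 2)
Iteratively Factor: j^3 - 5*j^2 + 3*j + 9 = (j - 3)*(j^2 - 2*j - 3) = (j - 3)^2*(j + 1)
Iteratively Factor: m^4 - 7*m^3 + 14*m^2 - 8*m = (m - 1)*(m^3 - 6*m^2 + 8*m) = (m - 2)*(m - 1)*(m^2 - 4*m) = m*(m - 2)*(m - 1)*(m - 4)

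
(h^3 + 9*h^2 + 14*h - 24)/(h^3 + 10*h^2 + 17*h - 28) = (h + 6)/(h + 7)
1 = 1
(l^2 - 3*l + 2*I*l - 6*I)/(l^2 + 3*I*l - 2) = (l - 3)/(l + I)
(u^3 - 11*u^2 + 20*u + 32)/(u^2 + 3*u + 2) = (u^2 - 12*u + 32)/(u + 2)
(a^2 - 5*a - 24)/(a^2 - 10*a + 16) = (a + 3)/(a - 2)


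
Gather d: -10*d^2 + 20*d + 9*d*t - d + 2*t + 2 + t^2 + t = -10*d^2 + d*(9*t + 19) + t^2 + 3*t + 2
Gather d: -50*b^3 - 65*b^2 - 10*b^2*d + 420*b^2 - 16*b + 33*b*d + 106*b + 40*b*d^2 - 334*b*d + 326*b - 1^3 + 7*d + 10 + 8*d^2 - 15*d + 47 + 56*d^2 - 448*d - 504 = -50*b^3 + 355*b^2 + 416*b + d^2*(40*b + 64) + d*(-10*b^2 - 301*b - 456) - 448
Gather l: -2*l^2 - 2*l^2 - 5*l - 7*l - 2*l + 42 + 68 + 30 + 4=-4*l^2 - 14*l + 144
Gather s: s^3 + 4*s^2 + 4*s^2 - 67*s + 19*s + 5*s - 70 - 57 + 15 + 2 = s^3 + 8*s^2 - 43*s - 110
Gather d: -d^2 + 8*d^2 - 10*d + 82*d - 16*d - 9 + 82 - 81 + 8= 7*d^2 + 56*d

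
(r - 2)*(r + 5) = r^2 + 3*r - 10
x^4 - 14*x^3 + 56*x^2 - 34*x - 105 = (x - 7)*(x - 5)*(x - 3)*(x + 1)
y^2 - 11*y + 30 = (y - 6)*(y - 5)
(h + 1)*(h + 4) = h^2 + 5*h + 4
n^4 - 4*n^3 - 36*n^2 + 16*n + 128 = (n - 8)*(n - 2)*(n + 2)*(n + 4)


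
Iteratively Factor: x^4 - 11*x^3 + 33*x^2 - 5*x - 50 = (x - 5)*(x^3 - 6*x^2 + 3*x + 10) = (x - 5)*(x + 1)*(x^2 - 7*x + 10) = (x - 5)*(x - 2)*(x + 1)*(x - 5)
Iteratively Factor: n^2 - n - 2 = (n - 2)*(n + 1)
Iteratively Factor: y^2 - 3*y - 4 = (y + 1)*(y - 4)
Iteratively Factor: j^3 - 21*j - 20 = (j + 1)*(j^2 - j - 20) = (j + 1)*(j + 4)*(j - 5)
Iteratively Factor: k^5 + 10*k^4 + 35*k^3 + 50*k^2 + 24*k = (k + 2)*(k^4 + 8*k^3 + 19*k^2 + 12*k) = (k + 1)*(k + 2)*(k^3 + 7*k^2 + 12*k) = (k + 1)*(k + 2)*(k + 3)*(k^2 + 4*k) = (k + 1)*(k + 2)*(k + 3)*(k + 4)*(k)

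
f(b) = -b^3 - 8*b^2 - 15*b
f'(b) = -3*b^2 - 16*b - 15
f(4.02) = -254.55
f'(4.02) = -127.80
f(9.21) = -1597.97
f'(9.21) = -416.83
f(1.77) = -57.16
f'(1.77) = -52.72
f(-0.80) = 7.39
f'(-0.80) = -4.12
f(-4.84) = -1.42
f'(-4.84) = -7.84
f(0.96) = -22.66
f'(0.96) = -33.12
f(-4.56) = -3.13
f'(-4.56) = -4.42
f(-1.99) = 6.05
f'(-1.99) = 4.96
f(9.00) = -1512.00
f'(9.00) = -402.00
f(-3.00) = 0.00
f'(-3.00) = 6.00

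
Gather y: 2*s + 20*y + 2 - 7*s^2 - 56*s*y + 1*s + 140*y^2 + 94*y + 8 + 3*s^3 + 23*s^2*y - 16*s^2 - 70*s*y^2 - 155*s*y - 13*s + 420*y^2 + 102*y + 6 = 3*s^3 - 23*s^2 - 10*s + y^2*(560 - 70*s) + y*(23*s^2 - 211*s + 216) + 16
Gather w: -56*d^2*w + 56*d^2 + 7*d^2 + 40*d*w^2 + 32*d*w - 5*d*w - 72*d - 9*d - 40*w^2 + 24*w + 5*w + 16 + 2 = 63*d^2 - 81*d + w^2*(40*d - 40) + w*(-56*d^2 + 27*d + 29) + 18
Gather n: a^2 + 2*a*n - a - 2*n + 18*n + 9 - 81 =a^2 - a + n*(2*a + 16) - 72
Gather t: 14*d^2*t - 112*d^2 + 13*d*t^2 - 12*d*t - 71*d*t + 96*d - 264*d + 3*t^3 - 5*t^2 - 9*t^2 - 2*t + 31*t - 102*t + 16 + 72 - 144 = -112*d^2 - 168*d + 3*t^3 + t^2*(13*d - 14) + t*(14*d^2 - 83*d - 73) - 56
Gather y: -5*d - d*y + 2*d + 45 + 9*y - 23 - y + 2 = -3*d + y*(8 - d) + 24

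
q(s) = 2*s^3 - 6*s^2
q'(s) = 6*s^2 - 12*s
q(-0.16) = -0.16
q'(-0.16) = 2.07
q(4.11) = 37.50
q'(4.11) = 52.03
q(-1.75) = -29.09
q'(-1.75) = 39.38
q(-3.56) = -166.28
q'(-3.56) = 118.76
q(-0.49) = -1.68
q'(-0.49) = 7.32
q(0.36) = -0.68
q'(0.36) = -3.54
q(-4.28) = -266.72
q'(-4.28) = 161.27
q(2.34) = -7.23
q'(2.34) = 4.77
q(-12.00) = -4320.00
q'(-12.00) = 1008.00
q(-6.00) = -648.00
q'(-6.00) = 288.00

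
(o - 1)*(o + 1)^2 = o^3 + o^2 - o - 1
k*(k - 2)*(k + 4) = k^3 + 2*k^2 - 8*k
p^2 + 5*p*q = p*(p + 5*q)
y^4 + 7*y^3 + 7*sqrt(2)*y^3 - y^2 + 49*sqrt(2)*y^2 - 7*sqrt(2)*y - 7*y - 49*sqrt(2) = (y - 1)*(y + 1)*(y + 7)*(y + 7*sqrt(2))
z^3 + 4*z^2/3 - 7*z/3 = z*(z - 1)*(z + 7/3)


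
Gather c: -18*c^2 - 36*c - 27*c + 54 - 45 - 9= -18*c^2 - 63*c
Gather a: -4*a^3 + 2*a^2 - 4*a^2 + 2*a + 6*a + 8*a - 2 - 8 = -4*a^3 - 2*a^2 + 16*a - 10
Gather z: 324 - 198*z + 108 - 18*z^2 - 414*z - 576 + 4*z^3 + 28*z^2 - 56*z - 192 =4*z^3 + 10*z^2 - 668*z - 336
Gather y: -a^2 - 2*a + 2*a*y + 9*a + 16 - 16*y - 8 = -a^2 + 7*a + y*(2*a - 16) + 8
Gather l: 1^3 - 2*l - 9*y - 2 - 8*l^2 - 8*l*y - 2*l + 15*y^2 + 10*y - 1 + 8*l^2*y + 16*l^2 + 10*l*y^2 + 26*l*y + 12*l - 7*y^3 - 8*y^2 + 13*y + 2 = l^2*(8*y + 8) + l*(10*y^2 + 18*y + 8) - 7*y^3 + 7*y^2 + 14*y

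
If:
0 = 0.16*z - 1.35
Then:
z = 8.44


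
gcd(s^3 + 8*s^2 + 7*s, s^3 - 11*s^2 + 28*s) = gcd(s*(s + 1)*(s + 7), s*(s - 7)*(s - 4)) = s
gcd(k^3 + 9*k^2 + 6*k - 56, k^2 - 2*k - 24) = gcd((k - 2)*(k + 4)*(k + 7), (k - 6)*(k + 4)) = k + 4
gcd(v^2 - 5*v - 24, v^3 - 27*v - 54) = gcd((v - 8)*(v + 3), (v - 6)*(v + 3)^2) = v + 3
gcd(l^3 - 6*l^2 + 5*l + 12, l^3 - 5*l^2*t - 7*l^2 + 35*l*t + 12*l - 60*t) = l^2 - 7*l + 12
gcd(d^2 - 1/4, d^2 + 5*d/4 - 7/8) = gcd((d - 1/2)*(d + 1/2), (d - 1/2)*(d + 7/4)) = d - 1/2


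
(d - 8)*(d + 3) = d^2 - 5*d - 24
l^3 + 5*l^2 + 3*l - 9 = (l - 1)*(l + 3)^2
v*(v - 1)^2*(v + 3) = v^4 + v^3 - 5*v^2 + 3*v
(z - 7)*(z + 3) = z^2 - 4*z - 21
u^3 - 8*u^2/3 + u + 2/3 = (u - 2)*(u - 1)*(u + 1/3)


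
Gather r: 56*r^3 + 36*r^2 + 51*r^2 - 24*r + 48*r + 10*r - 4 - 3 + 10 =56*r^3 + 87*r^2 + 34*r + 3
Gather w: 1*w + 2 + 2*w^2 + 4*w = 2*w^2 + 5*w + 2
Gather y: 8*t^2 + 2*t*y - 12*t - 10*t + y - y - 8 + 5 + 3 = 8*t^2 + 2*t*y - 22*t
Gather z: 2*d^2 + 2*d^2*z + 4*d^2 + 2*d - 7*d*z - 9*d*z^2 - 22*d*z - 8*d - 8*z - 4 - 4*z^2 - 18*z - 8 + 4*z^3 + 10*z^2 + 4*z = 6*d^2 - 6*d + 4*z^3 + z^2*(6 - 9*d) + z*(2*d^2 - 29*d - 22) - 12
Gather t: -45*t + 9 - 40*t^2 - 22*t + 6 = -40*t^2 - 67*t + 15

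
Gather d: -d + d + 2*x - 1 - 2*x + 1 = 0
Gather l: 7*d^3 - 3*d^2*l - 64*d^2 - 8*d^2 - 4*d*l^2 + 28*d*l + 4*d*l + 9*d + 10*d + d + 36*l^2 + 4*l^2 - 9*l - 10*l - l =7*d^3 - 72*d^2 + 20*d + l^2*(40 - 4*d) + l*(-3*d^2 + 32*d - 20)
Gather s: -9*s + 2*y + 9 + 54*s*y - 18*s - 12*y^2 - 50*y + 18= s*(54*y - 27) - 12*y^2 - 48*y + 27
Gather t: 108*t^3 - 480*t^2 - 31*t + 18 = 108*t^3 - 480*t^2 - 31*t + 18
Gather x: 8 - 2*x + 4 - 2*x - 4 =8 - 4*x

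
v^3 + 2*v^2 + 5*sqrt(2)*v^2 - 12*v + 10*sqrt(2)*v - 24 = (v + 2)*(v - sqrt(2))*(v + 6*sqrt(2))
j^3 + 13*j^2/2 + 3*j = j*(j + 1/2)*(j + 6)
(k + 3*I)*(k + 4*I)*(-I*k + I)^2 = -k^4 + 2*k^3 - 7*I*k^3 + 11*k^2 + 14*I*k^2 - 24*k - 7*I*k + 12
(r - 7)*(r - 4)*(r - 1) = r^3 - 12*r^2 + 39*r - 28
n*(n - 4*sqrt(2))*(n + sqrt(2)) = n^3 - 3*sqrt(2)*n^2 - 8*n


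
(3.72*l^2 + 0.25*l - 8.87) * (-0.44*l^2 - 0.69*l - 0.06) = -1.6368*l^4 - 2.6768*l^3 + 3.5071*l^2 + 6.1053*l + 0.5322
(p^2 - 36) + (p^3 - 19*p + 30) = p^3 + p^2 - 19*p - 6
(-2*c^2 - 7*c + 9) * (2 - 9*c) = 18*c^3 + 59*c^2 - 95*c + 18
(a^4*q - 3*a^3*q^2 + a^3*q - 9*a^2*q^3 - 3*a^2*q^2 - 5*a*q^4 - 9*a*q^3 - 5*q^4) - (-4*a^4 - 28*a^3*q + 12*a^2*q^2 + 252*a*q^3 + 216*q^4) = a^4*q + 4*a^4 - 3*a^3*q^2 + 29*a^3*q - 9*a^2*q^3 - 15*a^2*q^2 - 5*a*q^4 - 261*a*q^3 - 221*q^4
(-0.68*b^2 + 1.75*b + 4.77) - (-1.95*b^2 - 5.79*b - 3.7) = 1.27*b^2 + 7.54*b + 8.47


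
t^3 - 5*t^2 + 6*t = t*(t - 3)*(t - 2)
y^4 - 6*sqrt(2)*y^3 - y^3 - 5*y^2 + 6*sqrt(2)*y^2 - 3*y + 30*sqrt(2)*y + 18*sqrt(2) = (y - 3)*(y + 1)^2*(y - 6*sqrt(2))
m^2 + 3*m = m*(m + 3)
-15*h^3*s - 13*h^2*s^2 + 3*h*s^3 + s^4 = s*(-3*h + s)*(h + s)*(5*h + s)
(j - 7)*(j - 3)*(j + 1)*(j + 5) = j^4 - 4*j^3 - 34*j^2 + 76*j + 105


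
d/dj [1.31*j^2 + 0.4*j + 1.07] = 2.62*j + 0.4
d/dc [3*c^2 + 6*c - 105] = 6*c + 6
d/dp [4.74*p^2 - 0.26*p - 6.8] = 9.48*p - 0.26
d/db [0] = 0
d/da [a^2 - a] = 2*a - 1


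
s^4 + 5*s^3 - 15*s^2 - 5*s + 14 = (s - 2)*(s - 1)*(s + 1)*(s + 7)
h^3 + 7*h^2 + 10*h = h*(h + 2)*(h + 5)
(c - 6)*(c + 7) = c^2 + c - 42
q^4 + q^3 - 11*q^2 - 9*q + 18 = (q - 3)*(q - 1)*(q + 2)*(q + 3)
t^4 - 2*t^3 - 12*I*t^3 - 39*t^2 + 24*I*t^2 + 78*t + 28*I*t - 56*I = (t - 2)*(t - 7*I)*(t - 4*I)*(t - I)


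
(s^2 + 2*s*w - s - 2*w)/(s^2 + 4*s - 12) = (s^2 + 2*s*w - s - 2*w)/(s^2 + 4*s - 12)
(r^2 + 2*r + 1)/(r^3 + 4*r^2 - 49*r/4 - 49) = 4*(r^2 + 2*r + 1)/(4*r^3 + 16*r^2 - 49*r - 196)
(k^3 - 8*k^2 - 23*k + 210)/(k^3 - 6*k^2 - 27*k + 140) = (k - 6)/(k - 4)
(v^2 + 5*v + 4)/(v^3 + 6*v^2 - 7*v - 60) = (v + 1)/(v^2 + 2*v - 15)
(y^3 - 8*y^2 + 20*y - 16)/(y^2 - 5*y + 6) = (y^2 - 6*y + 8)/(y - 3)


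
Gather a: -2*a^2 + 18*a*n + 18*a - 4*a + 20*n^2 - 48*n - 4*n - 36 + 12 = -2*a^2 + a*(18*n + 14) + 20*n^2 - 52*n - 24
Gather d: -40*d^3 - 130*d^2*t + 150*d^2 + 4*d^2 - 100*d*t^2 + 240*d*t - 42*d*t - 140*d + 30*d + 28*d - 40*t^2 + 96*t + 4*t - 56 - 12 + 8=-40*d^3 + d^2*(154 - 130*t) + d*(-100*t^2 + 198*t - 82) - 40*t^2 + 100*t - 60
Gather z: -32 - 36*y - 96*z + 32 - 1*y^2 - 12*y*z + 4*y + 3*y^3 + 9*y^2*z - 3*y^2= 3*y^3 - 4*y^2 - 32*y + z*(9*y^2 - 12*y - 96)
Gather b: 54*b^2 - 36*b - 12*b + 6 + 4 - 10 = 54*b^2 - 48*b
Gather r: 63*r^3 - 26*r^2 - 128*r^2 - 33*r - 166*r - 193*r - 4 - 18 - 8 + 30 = 63*r^3 - 154*r^2 - 392*r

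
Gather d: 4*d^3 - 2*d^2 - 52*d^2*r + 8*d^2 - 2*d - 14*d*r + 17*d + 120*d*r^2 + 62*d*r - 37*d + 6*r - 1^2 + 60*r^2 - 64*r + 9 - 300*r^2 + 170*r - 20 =4*d^3 + d^2*(6 - 52*r) + d*(120*r^2 + 48*r - 22) - 240*r^2 + 112*r - 12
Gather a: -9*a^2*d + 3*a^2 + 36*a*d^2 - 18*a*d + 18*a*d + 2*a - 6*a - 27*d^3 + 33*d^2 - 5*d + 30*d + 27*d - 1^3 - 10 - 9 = a^2*(3 - 9*d) + a*(36*d^2 - 4) - 27*d^3 + 33*d^2 + 52*d - 20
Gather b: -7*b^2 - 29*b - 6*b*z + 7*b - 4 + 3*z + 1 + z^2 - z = -7*b^2 + b*(-6*z - 22) + z^2 + 2*z - 3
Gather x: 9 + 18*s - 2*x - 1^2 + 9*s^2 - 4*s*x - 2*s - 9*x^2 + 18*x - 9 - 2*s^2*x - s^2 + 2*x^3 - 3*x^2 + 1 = 8*s^2 + 16*s + 2*x^3 - 12*x^2 + x*(-2*s^2 - 4*s + 16)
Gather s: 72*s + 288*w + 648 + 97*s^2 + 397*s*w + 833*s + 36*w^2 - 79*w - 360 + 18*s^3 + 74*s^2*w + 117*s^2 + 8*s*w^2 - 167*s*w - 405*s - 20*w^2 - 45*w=18*s^3 + s^2*(74*w + 214) + s*(8*w^2 + 230*w + 500) + 16*w^2 + 164*w + 288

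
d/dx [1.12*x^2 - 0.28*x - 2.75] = 2.24*x - 0.28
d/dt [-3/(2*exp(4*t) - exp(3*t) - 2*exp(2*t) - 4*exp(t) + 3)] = (24*exp(3*t) - 9*exp(2*t) - 12*exp(t) - 12)*exp(t)/(-2*exp(4*t) + exp(3*t) + 2*exp(2*t) + 4*exp(t) - 3)^2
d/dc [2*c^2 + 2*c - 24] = 4*c + 2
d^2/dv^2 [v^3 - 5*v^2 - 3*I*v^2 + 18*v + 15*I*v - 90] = 6*v - 10 - 6*I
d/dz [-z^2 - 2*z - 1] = -2*z - 2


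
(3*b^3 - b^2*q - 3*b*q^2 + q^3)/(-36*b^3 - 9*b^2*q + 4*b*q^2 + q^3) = (-b^2 + q^2)/(12*b^2 + 7*b*q + q^2)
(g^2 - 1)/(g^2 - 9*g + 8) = (g + 1)/(g - 8)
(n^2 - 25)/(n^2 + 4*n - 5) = (n - 5)/(n - 1)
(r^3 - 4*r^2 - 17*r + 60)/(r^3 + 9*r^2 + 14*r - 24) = (r^2 - 8*r + 15)/(r^2 + 5*r - 6)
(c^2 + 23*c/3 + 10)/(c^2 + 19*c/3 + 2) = (3*c + 5)/(3*c + 1)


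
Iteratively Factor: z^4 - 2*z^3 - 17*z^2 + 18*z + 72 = (z + 3)*(z^3 - 5*z^2 - 2*z + 24) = (z - 4)*(z + 3)*(z^2 - z - 6) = (z - 4)*(z - 3)*(z + 3)*(z + 2)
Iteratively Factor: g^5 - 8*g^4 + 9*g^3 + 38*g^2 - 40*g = (g - 5)*(g^4 - 3*g^3 - 6*g^2 + 8*g) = (g - 5)*(g - 1)*(g^3 - 2*g^2 - 8*g) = (g - 5)*(g - 4)*(g - 1)*(g^2 + 2*g) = (g - 5)*(g - 4)*(g - 1)*(g + 2)*(g)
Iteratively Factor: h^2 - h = (h)*(h - 1)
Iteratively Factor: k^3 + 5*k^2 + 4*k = (k + 1)*(k^2 + 4*k) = k*(k + 1)*(k + 4)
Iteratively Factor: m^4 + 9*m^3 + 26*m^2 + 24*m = (m + 2)*(m^3 + 7*m^2 + 12*m) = m*(m + 2)*(m^2 + 7*m + 12) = m*(m + 2)*(m + 3)*(m + 4)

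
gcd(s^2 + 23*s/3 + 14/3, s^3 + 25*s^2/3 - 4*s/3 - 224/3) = s + 7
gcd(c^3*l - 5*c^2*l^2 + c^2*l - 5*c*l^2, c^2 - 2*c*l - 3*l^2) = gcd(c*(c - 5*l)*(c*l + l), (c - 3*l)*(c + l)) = 1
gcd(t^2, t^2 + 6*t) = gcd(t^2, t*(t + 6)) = t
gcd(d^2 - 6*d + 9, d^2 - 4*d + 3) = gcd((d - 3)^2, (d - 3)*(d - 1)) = d - 3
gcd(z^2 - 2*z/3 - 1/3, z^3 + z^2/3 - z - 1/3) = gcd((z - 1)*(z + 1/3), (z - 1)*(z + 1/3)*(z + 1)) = z^2 - 2*z/3 - 1/3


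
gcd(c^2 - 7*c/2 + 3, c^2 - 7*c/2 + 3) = c^2 - 7*c/2 + 3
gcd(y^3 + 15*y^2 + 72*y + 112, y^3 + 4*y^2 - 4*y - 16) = y + 4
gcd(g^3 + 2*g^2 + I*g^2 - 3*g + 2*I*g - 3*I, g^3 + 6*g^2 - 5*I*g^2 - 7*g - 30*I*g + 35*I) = g - 1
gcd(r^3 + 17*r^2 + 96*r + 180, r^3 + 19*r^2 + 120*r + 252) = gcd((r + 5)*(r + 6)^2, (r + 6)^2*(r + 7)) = r^2 + 12*r + 36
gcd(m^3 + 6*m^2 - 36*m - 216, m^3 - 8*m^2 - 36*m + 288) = m^2 - 36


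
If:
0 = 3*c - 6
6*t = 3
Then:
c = 2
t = 1/2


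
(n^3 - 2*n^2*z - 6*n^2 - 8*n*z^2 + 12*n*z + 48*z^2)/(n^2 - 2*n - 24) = (n^2 - 2*n*z - 8*z^2)/(n + 4)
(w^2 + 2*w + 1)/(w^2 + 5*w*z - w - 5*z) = (w^2 + 2*w + 1)/(w^2 + 5*w*z - w - 5*z)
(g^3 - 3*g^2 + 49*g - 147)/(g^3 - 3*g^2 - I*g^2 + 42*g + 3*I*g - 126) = (g + 7*I)/(g + 6*I)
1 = 1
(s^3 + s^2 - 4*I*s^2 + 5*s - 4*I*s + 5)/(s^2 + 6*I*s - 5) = (s^2 + s*(1 - 5*I) - 5*I)/(s + 5*I)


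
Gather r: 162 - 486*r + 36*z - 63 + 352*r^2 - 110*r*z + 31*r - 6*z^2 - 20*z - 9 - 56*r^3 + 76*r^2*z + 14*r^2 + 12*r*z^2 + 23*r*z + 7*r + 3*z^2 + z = -56*r^3 + r^2*(76*z + 366) + r*(12*z^2 - 87*z - 448) - 3*z^2 + 17*z + 90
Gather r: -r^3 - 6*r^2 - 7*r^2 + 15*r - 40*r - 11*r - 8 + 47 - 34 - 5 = -r^3 - 13*r^2 - 36*r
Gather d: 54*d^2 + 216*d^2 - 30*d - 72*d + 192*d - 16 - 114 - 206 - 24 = 270*d^2 + 90*d - 360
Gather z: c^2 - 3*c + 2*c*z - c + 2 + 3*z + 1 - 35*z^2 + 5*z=c^2 - 4*c - 35*z^2 + z*(2*c + 8) + 3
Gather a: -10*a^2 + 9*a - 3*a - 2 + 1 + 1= -10*a^2 + 6*a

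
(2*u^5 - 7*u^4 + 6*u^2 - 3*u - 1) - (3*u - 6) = 2*u^5 - 7*u^4 + 6*u^2 - 6*u + 5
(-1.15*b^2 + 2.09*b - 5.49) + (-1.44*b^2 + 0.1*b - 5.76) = -2.59*b^2 + 2.19*b - 11.25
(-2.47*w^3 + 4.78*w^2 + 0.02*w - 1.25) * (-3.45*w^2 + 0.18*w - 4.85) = 8.5215*w^5 - 16.9356*w^4 + 12.7709*w^3 - 18.8669*w^2 - 0.322*w + 6.0625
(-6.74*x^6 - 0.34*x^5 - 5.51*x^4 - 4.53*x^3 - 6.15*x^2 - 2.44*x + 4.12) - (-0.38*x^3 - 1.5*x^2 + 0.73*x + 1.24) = -6.74*x^6 - 0.34*x^5 - 5.51*x^4 - 4.15*x^3 - 4.65*x^2 - 3.17*x + 2.88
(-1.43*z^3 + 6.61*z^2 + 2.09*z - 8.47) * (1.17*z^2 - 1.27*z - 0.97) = -1.6731*z^5 + 9.5498*z^4 - 4.5623*z^3 - 18.9759*z^2 + 8.7296*z + 8.2159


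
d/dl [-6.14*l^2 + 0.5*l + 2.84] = 0.5 - 12.28*l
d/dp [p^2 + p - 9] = 2*p + 1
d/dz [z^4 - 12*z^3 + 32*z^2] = 4*z*(z^2 - 9*z + 16)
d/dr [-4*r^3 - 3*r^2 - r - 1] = -12*r^2 - 6*r - 1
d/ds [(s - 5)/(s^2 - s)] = (-s^2 + 10*s - 5)/(s^2*(s^2 - 2*s + 1))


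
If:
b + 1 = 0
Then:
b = -1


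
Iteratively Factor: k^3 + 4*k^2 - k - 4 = (k + 1)*(k^2 + 3*k - 4) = (k - 1)*(k + 1)*(k + 4)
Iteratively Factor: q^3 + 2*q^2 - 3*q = (q)*(q^2 + 2*q - 3) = q*(q + 3)*(q - 1)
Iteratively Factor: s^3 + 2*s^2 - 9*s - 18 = (s + 3)*(s^2 - s - 6) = (s - 3)*(s + 3)*(s + 2)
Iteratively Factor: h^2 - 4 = (h + 2)*(h - 2)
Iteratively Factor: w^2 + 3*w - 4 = (w - 1)*(w + 4)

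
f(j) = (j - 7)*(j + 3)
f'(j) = 2*j - 4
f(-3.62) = 6.58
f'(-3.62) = -11.24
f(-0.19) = -20.20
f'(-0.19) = -4.38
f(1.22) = -24.39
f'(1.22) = -1.56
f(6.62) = -3.66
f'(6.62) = 9.24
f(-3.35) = 3.62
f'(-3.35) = -10.70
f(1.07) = -24.14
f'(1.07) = -1.86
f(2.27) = -24.93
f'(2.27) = 0.54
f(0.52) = -22.81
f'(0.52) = -2.96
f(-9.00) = 96.00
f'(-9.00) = -22.00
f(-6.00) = 39.00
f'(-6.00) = -16.00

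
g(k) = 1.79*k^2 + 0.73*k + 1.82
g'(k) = 3.58*k + 0.73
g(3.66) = 28.47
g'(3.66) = 13.83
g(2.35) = 13.42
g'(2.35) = 9.14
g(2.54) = 15.22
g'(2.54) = 9.82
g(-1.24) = 3.67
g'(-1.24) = -3.71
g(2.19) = 12.00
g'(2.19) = 8.57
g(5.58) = 61.63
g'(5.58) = 20.71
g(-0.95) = 2.74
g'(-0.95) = -2.67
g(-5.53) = 52.52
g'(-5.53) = -19.07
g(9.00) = 153.38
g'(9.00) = 32.95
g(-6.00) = 61.88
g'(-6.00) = -20.75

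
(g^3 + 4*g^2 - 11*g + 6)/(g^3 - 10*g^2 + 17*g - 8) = (g + 6)/(g - 8)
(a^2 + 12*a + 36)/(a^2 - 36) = (a + 6)/(a - 6)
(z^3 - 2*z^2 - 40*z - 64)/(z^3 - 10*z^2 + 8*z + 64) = (z + 4)/(z - 4)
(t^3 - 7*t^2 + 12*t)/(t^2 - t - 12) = t*(t - 3)/(t + 3)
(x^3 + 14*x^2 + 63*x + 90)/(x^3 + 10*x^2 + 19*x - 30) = (x + 3)/(x - 1)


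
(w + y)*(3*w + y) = 3*w^2 + 4*w*y + y^2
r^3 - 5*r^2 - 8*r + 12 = (r - 6)*(r - 1)*(r + 2)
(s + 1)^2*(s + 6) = s^3 + 8*s^2 + 13*s + 6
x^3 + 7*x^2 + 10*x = x*(x + 2)*(x + 5)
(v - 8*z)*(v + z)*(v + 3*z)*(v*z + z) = v^4*z - 4*v^3*z^2 + v^3*z - 29*v^2*z^3 - 4*v^2*z^2 - 24*v*z^4 - 29*v*z^3 - 24*z^4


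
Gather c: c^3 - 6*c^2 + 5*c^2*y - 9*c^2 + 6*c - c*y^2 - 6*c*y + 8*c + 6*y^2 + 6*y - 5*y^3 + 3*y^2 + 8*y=c^3 + c^2*(5*y - 15) + c*(-y^2 - 6*y + 14) - 5*y^3 + 9*y^2 + 14*y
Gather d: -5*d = -5*d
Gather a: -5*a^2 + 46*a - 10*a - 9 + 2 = -5*a^2 + 36*a - 7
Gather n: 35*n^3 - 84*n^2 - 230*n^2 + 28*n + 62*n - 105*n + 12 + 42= 35*n^3 - 314*n^2 - 15*n + 54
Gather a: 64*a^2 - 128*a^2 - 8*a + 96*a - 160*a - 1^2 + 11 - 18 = -64*a^2 - 72*a - 8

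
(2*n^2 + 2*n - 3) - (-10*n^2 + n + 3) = 12*n^2 + n - 6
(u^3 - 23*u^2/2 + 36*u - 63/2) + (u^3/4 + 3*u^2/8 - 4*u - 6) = 5*u^3/4 - 89*u^2/8 + 32*u - 75/2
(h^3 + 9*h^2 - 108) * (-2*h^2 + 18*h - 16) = -2*h^5 + 146*h^3 + 72*h^2 - 1944*h + 1728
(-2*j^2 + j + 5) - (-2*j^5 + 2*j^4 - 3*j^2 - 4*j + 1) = 2*j^5 - 2*j^4 + j^2 + 5*j + 4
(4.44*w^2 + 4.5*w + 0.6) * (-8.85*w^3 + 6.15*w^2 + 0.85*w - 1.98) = -39.294*w^5 - 12.519*w^4 + 26.139*w^3 - 1.2762*w^2 - 8.4*w - 1.188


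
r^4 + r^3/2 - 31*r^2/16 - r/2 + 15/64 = (r - 5/4)*(r - 1/4)*(r + 1/2)*(r + 3/2)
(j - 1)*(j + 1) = j^2 - 1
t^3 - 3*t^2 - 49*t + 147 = (t - 7)*(t - 3)*(t + 7)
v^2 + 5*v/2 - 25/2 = (v - 5/2)*(v + 5)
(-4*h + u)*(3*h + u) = -12*h^2 - h*u + u^2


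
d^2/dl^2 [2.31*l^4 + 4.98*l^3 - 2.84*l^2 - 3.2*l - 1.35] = 27.72*l^2 + 29.88*l - 5.68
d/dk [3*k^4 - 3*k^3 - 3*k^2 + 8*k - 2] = 12*k^3 - 9*k^2 - 6*k + 8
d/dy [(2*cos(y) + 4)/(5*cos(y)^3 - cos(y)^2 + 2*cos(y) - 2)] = (7*cos(y) + 29*cos(2*y) + 5*cos(3*y) + 41)*sin(y)/(5*cos(y)^3 - cos(y)^2 + 2*cos(y) - 2)^2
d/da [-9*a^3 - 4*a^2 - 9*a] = -27*a^2 - 8*a - 9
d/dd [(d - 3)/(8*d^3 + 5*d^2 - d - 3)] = (8*d^3 + 5*d^2 - d - (d - 3)*(24*d^2 + 10*d - 1) - 3)/(8*d^3 + 5*d^2 - d - 3)^2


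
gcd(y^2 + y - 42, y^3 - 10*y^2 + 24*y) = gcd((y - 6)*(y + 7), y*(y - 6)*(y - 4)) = y - 6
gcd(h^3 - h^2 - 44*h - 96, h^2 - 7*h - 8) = h - 8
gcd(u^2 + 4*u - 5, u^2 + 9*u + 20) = u + 5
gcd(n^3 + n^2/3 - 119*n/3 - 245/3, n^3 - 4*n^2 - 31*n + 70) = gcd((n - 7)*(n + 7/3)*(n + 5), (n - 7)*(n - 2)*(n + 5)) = n^2 - 2*n - 35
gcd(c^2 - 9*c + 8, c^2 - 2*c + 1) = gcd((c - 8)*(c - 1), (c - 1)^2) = c - 1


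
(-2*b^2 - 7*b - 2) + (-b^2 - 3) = -3*b^2 - 7*b - 5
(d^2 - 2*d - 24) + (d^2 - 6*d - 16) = 2*d^2 - 8*d - 40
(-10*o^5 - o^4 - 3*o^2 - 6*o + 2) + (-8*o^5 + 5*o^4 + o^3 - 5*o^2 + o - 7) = -18*o^5 + 4*o^4 + o^3 - 8*o^2 - 5*o - 5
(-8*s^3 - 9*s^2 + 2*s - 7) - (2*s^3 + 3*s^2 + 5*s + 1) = -10*s^3 - 12*s^2 - 3*s - 8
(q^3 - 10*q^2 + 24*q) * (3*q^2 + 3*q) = 3*q^5 - 27*q^4 + 42*q^3 + 72*q^2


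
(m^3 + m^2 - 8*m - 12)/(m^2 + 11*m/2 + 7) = 2*(m^2 - m - 6)/(2*m + 7)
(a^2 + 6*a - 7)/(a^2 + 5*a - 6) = (a + 7)/(a + 6)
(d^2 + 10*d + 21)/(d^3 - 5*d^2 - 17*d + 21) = (d + 7)/(d^2 - 8*d + 7)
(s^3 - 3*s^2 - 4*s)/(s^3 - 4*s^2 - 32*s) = (-s^2 + 3*s + 4)/(-s^2 + 4*s + 32)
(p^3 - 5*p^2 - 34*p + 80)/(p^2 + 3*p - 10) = p - 8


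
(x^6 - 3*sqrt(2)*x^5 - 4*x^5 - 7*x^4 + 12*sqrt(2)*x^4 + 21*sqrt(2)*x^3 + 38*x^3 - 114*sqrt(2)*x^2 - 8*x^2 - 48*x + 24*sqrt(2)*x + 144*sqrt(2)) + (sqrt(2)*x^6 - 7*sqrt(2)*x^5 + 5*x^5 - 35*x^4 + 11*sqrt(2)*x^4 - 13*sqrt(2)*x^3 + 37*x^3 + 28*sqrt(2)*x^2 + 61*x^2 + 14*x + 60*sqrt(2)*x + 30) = x^6 + sqrt(2)*x^6 - 10*sqrt(2)*x^5 + x^5 - 42*x^4 + 23*sqrt(2)*x^4 + 8*sqrt(2)*x^3 + 75*x^3 - 86*sqrt(2)*x^2 + 53*x^2 - 34*x + 84*sqrt(2)*x + 30 + 144*sqrt(2)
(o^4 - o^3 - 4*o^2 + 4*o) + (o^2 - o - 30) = o^4 - o^3 - 3*o^2 + 3*o - 30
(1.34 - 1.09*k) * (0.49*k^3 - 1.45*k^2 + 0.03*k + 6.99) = -0.5341*k^4 + 2.2371*k^3 - 1.9757*k^2 - 7.5789*k + 9.3666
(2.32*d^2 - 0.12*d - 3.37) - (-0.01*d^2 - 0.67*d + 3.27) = 2.33*d^2 + 0.55*d - 6.64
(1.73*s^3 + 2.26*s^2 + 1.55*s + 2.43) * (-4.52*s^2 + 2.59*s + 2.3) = -7.8196*s^5 - 5.7345*s^4 + 2.8264*s^3 - 1.7711*s^2 + 9.8587*s + 5.589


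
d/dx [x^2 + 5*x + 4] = 2*x + 5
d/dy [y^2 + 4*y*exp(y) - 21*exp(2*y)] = 4*y*exp(y) + 2*y - 42*exp(2*y) + 4*exp(y)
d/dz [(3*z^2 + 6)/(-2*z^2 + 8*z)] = 6*(z^2 + z - 2)/(z^2*(z^2 - 8*z + 16))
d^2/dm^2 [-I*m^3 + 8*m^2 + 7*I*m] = -6*I*m + 16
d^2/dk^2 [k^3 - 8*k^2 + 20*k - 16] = 6*k - 16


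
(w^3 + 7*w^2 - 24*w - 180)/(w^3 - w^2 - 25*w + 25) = (w^2 + 12*w + 36)/(w^2 + 4*w - 5)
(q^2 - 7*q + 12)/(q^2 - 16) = (q - 3)/(q + 4)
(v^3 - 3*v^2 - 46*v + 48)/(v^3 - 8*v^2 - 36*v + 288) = (v - 1)/(v - 6)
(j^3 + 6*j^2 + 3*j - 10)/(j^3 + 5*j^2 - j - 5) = (j + 2)/(j + 1)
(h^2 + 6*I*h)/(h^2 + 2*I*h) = (h + 6*I)/(h + 2*I)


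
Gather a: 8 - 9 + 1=0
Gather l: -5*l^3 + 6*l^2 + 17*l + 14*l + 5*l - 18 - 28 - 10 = -5*l^3 + 6*l^2 + 36*l - 56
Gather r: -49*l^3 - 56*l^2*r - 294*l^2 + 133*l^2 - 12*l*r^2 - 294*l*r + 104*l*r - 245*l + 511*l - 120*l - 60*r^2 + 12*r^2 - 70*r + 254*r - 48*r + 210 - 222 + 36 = -49*l^3 - 161*l^2 + 146*l + r^2*(-12*l - 48) + r*(-56*l^2 - 190*l + 136) + 24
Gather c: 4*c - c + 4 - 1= 3*c + 3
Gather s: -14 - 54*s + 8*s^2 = 8*s^2 - 54*s - 14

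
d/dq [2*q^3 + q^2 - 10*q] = 6*q^2 + 2*q - 10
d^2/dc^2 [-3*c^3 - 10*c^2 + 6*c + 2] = -18*c - 20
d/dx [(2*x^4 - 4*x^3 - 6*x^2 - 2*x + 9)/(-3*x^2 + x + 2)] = (-12*x^5 + 18*x^4 + 8*x^3 - 36*x^2 + 30*x - 13)/(9*x^4 - 6*x^3 - 11*x^2 + 4*x + 4)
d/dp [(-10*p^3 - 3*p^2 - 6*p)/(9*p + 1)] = 3*(-60*p^3 - 19*p^2 - 2*p - 2)/(81*p^2 + 18*p + 1)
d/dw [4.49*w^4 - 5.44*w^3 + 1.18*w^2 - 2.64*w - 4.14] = 17.96*w^3 - 16.32*w^2 + 2.36*w - 2.64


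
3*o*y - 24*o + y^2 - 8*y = (3*o + y)*(y - 8)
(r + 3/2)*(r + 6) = r^2 + 15*r/2 + 9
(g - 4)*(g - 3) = g^2 - 7*g + 12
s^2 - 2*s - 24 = (s - 6)*(s + 4)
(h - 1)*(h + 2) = h^2 + h - 2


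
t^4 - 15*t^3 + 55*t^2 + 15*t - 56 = (t - 8)*(t - 7)*(t - 1)*(t + 1)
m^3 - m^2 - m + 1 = (m - 1)^2*(m + 1)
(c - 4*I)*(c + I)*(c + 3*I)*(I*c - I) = I*c^4 - I*c^3 + 13*I*c^2 - 12*c - 13*I*c + 12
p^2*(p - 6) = p^3 - 6*p^2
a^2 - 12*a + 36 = (a - 6)^2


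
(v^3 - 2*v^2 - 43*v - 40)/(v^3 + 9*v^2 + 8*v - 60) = (v^2 - 7*v - 8)/(v^2 + 4*v - 12)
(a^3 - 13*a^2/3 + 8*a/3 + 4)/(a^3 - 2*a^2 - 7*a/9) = 3*(-3*a^3 + 13*a^2 - 8*a - 12)/(a*(-9*a^2 + 18*a + 7))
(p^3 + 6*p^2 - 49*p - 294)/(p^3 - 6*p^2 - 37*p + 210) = (p + 7)/(p - 5)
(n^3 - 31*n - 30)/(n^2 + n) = n - 1 - 30/n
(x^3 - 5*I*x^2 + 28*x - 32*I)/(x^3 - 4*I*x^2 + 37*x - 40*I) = (x + 4*I)/(x + 5*I)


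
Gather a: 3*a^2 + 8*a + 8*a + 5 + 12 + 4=3*a^2 + 16*a + 21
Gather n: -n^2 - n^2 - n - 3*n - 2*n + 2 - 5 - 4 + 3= -2*n^2 - 6*n - 4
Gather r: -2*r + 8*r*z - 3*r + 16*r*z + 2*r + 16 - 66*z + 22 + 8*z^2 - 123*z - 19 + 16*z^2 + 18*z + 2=r*(24*z - 3) + 24*z^2 - 171*z + 21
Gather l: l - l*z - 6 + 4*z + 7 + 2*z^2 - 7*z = l*(1 - z) + 2*z^2 - 3*z + 1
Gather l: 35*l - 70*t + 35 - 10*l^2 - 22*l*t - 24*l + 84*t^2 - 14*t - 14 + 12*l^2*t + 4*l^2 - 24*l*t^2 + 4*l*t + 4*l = l^2*(12*t - 6) + l*(-24*t^2 - 18*t + 15) + 84*t^2 - 84*t + 21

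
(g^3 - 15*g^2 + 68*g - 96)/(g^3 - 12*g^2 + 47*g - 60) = (g - 8)/(g - 5)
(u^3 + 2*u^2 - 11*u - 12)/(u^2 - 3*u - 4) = (u^2 + u - 12)/(u - 4)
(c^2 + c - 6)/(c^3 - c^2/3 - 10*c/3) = 3*(c + 3)/(c*(3*c + 5))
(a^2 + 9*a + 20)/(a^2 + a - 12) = (a + 5)/(a - 3)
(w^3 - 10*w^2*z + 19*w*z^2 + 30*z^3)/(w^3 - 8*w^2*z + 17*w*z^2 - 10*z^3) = (w^2 - 5*w*z - 6*z^2)/(w^2 - 3*w*z + 2*z^2)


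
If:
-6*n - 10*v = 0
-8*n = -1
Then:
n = 1/8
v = -3/40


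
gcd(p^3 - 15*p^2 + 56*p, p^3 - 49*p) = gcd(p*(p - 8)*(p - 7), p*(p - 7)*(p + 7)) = p^2 - 7*p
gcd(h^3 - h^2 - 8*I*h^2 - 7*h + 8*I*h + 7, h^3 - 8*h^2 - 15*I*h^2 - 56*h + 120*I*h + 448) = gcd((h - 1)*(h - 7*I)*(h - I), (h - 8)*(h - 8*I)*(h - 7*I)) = h - 7*I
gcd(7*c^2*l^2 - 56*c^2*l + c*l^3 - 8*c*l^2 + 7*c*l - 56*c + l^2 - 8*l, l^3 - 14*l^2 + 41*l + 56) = l - 8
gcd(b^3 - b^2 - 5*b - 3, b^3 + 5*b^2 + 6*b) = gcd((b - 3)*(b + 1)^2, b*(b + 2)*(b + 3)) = 1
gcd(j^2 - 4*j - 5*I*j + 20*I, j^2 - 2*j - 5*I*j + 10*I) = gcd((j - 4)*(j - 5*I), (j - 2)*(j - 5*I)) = j - 5*I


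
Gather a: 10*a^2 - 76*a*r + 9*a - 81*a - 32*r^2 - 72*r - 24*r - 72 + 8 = 10*a^2 + a*(-76*r - 72) - 32*r^2 - 96*r - 64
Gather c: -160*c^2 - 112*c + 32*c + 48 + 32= -160*c^2 - 80*c + 80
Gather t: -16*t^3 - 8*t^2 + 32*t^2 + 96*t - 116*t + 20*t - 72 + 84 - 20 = -16*t^3 + 24*t^2 - 8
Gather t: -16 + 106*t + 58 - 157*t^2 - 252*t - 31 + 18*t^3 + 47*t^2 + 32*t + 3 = 18*t^3 - 110*t^2 - 114*t + 14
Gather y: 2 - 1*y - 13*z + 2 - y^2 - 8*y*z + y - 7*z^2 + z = -y^2 - 8*y*z - 7*z^2 - 12*z + 4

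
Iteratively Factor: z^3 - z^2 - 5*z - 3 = (z + 1)*(z^2 - 2*z - 3) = (z - 3)*(z + 1)*(z + 1)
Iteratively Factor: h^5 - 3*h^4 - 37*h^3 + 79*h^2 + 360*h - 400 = (h - 5)*(h^4 + 2*h^3 - 27*h^2 - 56*h + 80) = (h - 5)*(h + 4)*(h^3 - 2*h^2 - 19*h + 20) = (h - 5)*(h - 1)*(h + 4)*(h^2 - h - 20) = (h - 5)^2*(h - 1)*(h + 4)*(h + 4)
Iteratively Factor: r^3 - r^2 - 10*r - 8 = (r - 4)*(r^2 + 3*r + 2) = (r - 4)*(r + 1)*(r + 2)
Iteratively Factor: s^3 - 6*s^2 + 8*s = (s - 4)*(s^2 - 2*s) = s*(s - 4)*(s - 2)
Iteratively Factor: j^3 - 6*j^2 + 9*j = (j)*(j^2 - 6*j + 9) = j*(j - 3)*(j - 3)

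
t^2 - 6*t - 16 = (t - 8)*(t + 2)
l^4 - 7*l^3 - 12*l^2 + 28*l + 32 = (l - 8)*(l - 2)*(l + 1)*(l + 2)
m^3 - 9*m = m*(m - 3)*(m + 3)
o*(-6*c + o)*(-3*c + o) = 18*c^2*o - 9*c*o^2 + o^3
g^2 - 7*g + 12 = (g - 4)*(g - 3)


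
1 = 1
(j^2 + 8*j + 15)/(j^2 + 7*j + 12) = (j + 5)/(j + 4)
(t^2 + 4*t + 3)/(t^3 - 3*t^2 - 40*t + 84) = (t^2 + 4*t + 3)/(t^3 - 3*t^2 - 40*t + 84)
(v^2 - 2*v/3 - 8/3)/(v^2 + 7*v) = (3*v^2 - 2*v - 8)/(3*v*(v + 7))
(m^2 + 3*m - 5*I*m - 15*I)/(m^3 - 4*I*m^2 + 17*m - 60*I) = (m + 3)/(m^2 + I*m + 12)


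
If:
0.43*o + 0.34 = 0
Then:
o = -0.79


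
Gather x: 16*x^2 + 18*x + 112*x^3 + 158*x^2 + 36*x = 112*x^3 + 174*x^2 + 54*x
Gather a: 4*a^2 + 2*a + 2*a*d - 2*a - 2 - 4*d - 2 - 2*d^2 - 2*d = 4*a^2 + 2*a*d - 2*d^2 - 6*d - 4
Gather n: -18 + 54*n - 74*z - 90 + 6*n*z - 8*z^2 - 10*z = n*(6*z + 54) - 8*z^2 - 84*z - 108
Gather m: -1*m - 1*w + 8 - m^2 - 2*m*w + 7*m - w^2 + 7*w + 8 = -m^2 + m*(6 - 2*w) - w^2 + 6*w + 16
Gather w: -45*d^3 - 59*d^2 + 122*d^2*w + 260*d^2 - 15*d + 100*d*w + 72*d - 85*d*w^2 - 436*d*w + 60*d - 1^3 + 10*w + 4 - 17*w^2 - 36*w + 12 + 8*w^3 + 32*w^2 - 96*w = -45*d^3 + 201*d^2 + 117*d + 8*w^3 + w^2*(15 - 85*d) + w*(122*d^2 - 336*d - 122) + 15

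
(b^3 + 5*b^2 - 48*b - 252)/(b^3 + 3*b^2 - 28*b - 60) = (b^2 - b - 42)/(b^2 - 3*b - 10)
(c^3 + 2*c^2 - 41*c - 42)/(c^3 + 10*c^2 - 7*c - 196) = (c^2 - 5*c - 6)/(c^2 + 3*c - 28)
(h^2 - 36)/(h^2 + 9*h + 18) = (h - 6)/(h + 3)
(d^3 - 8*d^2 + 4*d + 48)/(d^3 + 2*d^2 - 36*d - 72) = (d - 4)/(d + 6)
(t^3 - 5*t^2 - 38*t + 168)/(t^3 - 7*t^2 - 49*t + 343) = (t^2 + 2*t - 24)/(t^2 - 49)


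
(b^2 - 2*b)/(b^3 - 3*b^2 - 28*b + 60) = b/(b^2 - b - 30)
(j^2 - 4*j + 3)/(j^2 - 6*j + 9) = (j - 1)/(j - 3)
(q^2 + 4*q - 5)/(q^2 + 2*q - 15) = (q - 1)/(q - 3)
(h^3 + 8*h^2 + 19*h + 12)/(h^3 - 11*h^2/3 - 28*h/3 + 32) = 3*(h^2 + 5*h + 4)/(3*h^2 - 20*h + 32)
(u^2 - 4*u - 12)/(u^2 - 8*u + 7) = (u^2 - 4*u - 12)/(u^2 - 8*u + 7)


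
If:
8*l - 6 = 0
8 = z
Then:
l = 3/4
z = 8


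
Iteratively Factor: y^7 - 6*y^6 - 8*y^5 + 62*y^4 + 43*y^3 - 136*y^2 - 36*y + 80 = (y - 5)*(y^6 - y^5 - 13*y^4 - 3*y^3 + 28*y^2 + 4*y - 16) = (y - 5)*(y + 1)*(y^5 - 2*y^4 - 11*y^3 + 8*y^2 + 20*y - 16) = (y - 5)*(y + 1)*(y + 2)*(y^4 - 4*y^3 - 3*y^2 + 14*y - 8) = (y - 5)*(y - 1)*(y + 1)*(y + 2)*(y^3 - 3*y^2 - 6*y + 8) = (y - 5)*(y - 4)*(y - 1)*(y + 1)*(y + 2)*(y^2 + y - 2) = (y - 5)*(y - 4)*(y - 1)*(y + 1)*(y + 2)^2*(y - 1)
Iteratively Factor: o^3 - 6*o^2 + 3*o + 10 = (o + 1)*(o^2 - 7*o + 10) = (o - 2)*(o + 1)*(o - 5)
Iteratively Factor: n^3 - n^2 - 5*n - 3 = (n + 1)*(n^2 - 2*n - 3) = (n - 3)*(n + 1)*(n + 1)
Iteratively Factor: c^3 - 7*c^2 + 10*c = (c - 2)*(c^2 - 5*c) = c*(c - 2)*(c - 5)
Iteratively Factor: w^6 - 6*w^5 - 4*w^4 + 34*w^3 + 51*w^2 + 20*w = (w + 1)*(w^5 - 7*w^4 + 3*w^3 + 31*w^2 + 20*w) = (w + 1)^2*(w^4 - 8*w^3 + 11*w^2 + 20*w) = w*(w + 1)^2*(w^3 - 8*w^2 + 11*w + 20) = w*(w - 4)*(w + 1)^2*(w^2 - 4*w - 5) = w*(w - 4)*(w + 1)^3*(w - 5)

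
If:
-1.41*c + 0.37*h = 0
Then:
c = 0.26241134751773*h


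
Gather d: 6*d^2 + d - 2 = 6*d^2 + d - 2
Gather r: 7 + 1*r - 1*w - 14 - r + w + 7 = 0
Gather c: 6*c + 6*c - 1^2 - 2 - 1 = 12*c - 4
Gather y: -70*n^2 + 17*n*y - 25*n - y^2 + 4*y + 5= -70*n^2 - 25*n - y^2 + y*(17*n + 4) + 5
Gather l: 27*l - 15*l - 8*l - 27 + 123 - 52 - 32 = 4*l + 12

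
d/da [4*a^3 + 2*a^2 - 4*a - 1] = 12*a^2 + 4*a - 4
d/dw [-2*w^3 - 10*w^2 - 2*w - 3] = -6*w^2 - 20*w - 2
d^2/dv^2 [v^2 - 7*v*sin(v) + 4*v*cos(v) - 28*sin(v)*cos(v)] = 7*v*sin(v) - 4*v*cos(v) - 8*sin(v) + 56*sin(2*v) - 14*cos(v) + 2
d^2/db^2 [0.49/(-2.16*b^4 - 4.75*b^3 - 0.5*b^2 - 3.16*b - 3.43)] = ((12.7008*b^2 + 13.965*b + 0.49)*(2.16*b^4 + 4.75*b^3 + 0.5*b^2 + 3.16*b + 3.43) - 0.49*(8.64*b^3 + 14.25*b^2 + 1.0*b + 3.16)*(17.28*b^3 + 28.5*b^2 + 2.0*b + 6.32))/(2.16*b^4 + 4.75*b^3 + 0.5*b^2 + 3.16*b + 3.43)^3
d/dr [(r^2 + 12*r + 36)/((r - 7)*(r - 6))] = (-25*r^2 + 12*r + 972)/(r^4 - 26*r^3 + 253*r^2 - 1092*r + 1764)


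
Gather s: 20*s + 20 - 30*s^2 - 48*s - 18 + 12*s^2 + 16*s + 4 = -18*s^2 - 12*s + 6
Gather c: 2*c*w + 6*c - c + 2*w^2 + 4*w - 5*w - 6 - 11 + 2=c*(2*w + 5) + 2*w^2 - w - 15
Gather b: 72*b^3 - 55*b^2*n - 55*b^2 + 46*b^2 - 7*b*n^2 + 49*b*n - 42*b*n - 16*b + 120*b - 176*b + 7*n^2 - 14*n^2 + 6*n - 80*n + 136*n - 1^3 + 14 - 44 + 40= 72*b^3 + b^2*(-55*n - 9) + b*(-7*n^2 + 7*n - 72) - 7*n^2 + 62*n + 9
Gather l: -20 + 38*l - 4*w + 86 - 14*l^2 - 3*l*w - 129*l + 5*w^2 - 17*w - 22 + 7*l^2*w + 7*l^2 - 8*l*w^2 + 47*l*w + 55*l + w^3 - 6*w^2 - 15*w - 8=l^2*(7*w - 7) + l*(-8*w^2 + 44*w - 36) + w^3 - w^2 - 36*w + 36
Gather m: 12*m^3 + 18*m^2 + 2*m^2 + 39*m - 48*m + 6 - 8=12*m^3 + 20*m^2 - 9*m - 2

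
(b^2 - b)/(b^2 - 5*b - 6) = b*(1 - b)/(-b^2 + 5*b + 6)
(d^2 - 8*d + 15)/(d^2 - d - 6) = (d - 5)/(d + 2)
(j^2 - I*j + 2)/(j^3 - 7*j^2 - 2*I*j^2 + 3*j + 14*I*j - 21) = (j - 2*I)/(j^2 - j*(7 + 3*I) + 21*I)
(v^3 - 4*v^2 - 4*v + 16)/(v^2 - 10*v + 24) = (v^2 - 4)/(v - 6)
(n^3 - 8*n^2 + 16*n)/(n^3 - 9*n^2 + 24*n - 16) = n/(n - 1)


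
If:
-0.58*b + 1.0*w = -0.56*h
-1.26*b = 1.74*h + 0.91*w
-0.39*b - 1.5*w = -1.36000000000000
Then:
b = 0.55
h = -0.80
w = 0.76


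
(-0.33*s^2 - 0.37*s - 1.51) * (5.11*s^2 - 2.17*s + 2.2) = -1.6863*s^4 - 1.1746*s^3 - 7.6392*s^2 + 2.4627*s - 3.322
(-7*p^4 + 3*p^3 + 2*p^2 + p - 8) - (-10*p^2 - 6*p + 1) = -7*p^4 + 3*p^3 + 12*p^2 + 7*p - 9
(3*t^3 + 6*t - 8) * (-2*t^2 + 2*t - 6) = -6*t^5 + 6*t^4 - 30*t^3 + 28*t^2 - 52*t + 48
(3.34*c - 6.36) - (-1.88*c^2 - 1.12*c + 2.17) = 1.88*c^2 + 4.46*c - 8.53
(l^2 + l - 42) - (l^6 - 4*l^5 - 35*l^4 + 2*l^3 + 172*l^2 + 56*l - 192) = -l^6 + 4*l^5 + 35*l^4 - 2*l^3 - 171*l^2 - 55*l + 150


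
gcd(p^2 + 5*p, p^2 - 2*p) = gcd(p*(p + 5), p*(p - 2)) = p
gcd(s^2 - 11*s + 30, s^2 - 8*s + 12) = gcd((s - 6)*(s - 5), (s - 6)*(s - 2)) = s - 6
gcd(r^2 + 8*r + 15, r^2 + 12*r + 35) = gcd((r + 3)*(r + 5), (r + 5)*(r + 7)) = r + 5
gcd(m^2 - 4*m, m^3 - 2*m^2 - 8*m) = m^2 - 4*m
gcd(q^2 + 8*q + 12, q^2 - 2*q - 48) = q + 6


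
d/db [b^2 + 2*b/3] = 2*b + 2/3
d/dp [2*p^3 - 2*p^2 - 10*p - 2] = 6*p^2 - 4*p - 10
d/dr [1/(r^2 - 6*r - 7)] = 2*(3 - r)/(-r^2 + 6*r + 7)^2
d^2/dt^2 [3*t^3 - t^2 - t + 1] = 18*t - 2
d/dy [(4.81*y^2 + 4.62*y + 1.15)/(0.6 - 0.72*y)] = (-3.4632*y^2 + 5.772*y + 3.6)/(0.5184*y^2 - 0.864*y + 0.36)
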